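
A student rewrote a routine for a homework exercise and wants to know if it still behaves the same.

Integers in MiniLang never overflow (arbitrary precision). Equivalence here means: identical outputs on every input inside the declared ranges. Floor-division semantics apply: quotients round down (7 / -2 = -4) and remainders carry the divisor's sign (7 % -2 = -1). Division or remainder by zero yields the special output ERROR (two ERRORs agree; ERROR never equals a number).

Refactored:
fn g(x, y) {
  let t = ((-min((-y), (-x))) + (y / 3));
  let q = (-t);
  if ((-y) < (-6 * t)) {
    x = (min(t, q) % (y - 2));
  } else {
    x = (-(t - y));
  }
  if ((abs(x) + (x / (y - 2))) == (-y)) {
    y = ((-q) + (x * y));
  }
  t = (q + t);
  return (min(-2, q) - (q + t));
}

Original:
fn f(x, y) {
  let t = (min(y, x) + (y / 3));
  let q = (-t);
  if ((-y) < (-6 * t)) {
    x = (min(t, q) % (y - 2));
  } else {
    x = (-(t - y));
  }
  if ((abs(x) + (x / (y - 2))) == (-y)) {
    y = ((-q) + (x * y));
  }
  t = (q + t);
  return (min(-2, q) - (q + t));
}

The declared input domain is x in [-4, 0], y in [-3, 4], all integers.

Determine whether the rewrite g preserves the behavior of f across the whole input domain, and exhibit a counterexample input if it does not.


The rewrite breaks on x=-4, y=-3, where the results are -7 and -6.
f: t := -5 | q := 5 | ((-y) < (-6 * t)): true | x := 0 | ((abs(x) + (x / (y - 2))) == (-y)): false | t := 0 | result -7
g: t := -4 | q := 4 | ((-y) < (-6 * t)): true | x := -4 | ((abs(x) + (x / (y - 2))) == (-y)): false | t := 0 | result -6
verdict: not equivalent; witness: x=-4, y=-3


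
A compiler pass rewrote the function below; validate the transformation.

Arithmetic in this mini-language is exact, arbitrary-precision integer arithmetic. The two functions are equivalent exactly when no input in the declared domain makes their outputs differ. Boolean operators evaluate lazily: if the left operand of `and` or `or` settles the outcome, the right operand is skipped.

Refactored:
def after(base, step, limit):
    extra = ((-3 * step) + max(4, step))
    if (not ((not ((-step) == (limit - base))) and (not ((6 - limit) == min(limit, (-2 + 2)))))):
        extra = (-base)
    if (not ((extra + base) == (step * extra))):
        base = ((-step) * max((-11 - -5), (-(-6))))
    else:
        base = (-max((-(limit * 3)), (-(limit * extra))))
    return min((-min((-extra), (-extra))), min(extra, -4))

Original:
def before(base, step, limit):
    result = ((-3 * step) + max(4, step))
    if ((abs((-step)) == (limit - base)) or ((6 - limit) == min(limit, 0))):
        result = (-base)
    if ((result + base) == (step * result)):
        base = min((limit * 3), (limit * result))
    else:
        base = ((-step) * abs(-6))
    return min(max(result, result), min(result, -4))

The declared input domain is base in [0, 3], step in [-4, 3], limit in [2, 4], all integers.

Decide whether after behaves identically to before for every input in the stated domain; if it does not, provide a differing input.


Not equivalent: base=0, step=3, limit=3 separates them (-4 vs -5).
before: result=-5, then ((abs((-step)) == (limit - base)) or ((6 - limit) == min(limit, 0))) is true, then result=0, then ((result + base) == (step * result)) is true, then base=0, then returns -4
after: extra=-5, then (not ((not ((-step) == (limit - base))) and (not ((6 - limit) == min(limit, (-2 + 2)))))) is false, then (not ((extra + base) == (step * extra))) is true, then base=-18, then returns -5
verdict: not equivalent; witness: base=0, step=3, limit=3


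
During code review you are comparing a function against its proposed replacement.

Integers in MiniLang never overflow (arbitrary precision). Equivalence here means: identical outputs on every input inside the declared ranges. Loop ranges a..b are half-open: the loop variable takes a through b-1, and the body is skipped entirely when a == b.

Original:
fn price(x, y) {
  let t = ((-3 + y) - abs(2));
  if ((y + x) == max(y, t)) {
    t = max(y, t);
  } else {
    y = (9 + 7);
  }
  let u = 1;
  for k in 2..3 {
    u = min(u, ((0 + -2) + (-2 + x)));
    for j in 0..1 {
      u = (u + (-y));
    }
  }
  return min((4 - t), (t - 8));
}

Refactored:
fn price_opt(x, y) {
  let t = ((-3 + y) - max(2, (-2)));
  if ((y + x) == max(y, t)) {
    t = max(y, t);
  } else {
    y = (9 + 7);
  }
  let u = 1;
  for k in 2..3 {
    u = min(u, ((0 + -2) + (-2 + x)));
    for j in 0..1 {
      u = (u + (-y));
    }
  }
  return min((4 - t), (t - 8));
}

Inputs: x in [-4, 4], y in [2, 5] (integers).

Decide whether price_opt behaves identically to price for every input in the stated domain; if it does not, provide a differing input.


This is a faithful refactor — min/max/abs usage differs; also constant usage differs, but the computed results match everywhere.
One worked example (x=1, y=5) — price: t = 0; ((y + x) == max(y, t)) -> false; y = 16; u = 1; [k=2]; u = -3; [j=0]; u = -19; return -8; price_opt: t = 0; ((y + x) == max(y, t)) -> false; y = 16; u = 1; [k=2]; u = -3; [j=0]; u = -19; return -8; agreement on -8.
Sweeping the whole domain (36 inputs) finds no disagreement.
verdict: equivalent


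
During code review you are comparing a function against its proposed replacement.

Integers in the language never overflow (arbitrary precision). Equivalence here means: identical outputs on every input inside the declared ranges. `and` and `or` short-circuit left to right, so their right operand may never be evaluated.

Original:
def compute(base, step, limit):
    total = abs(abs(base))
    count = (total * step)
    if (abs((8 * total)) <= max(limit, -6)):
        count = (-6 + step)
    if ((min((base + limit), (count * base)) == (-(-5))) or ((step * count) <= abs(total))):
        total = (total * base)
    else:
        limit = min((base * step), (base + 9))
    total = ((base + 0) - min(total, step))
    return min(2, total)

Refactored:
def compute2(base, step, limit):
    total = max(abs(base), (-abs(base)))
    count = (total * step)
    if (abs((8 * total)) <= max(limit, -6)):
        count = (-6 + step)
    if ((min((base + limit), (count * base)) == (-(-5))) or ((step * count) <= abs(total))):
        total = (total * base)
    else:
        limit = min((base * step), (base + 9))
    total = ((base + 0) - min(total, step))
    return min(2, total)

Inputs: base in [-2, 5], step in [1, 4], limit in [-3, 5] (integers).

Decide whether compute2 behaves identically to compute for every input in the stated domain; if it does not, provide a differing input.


Changes here: min/max/abs usage differs; the full 288-point sweep finds no disagreement.
verdict: equivalent


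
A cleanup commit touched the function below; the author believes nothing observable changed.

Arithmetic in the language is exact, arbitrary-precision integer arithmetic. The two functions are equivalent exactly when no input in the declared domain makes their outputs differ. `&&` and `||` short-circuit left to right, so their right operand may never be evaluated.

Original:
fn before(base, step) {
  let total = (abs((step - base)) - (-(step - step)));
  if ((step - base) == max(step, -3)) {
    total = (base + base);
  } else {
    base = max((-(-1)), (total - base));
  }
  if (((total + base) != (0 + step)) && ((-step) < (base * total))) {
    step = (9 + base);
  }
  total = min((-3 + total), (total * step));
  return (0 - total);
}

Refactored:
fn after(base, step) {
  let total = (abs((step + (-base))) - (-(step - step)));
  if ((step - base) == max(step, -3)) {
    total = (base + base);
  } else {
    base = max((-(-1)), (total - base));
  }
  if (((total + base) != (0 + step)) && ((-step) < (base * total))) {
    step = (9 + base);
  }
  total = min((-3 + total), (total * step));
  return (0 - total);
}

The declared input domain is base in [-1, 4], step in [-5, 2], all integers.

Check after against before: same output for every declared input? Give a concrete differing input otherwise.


This is a faithful refactor — arithmetic usage differs, but the computed results match everywhere.
Spot check at base=1, step=1 — before: total becomes 0; next ((step - base) == max(step, -3)) evaluates to false; next base becomes 1; next (((total + base) != (0 + step)) && ((-step) < (base * total))) evaluates to false; next total becomes -3; next final value 3. after: total becomes 0; next ((step - base) == max(step, -3)) evaluates to false; next base becomes 1; next (((total + base) != (0 + step)) && ((-step) < (base * total))) evaluates to false; next total becomes -3; next final value 3. Both give 3.
An exhaustive pass over the 48 declared inputs shows identical outputs.
verdict: equivalent


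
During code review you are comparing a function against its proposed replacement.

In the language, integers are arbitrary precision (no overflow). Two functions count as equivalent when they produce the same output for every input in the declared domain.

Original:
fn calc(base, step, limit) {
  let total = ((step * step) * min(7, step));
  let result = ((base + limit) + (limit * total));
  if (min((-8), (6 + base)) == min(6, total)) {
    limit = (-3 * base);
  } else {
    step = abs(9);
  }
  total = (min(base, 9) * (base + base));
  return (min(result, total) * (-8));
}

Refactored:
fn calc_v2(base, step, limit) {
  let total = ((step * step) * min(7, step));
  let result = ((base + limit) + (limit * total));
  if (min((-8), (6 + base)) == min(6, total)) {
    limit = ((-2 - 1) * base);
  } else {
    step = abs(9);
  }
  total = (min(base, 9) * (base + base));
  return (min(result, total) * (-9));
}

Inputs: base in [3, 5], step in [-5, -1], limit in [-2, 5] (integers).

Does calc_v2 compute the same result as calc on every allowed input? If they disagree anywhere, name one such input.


There is a counterexample at base=3, step=-5, limit=-2: -144 on one side, -162 on the other.
calc: total becomes -125; next result becomes 251; next (min((-8), (6 + base)) == min(6, total)) evaluates to false; next step becomes 9; next total becomes 18; next final value -144
calc_v2: total becomes -125; next result becomes 251; next (min((-8), (6 + base)) == min(6, total)) evaluates to false; next step becomes 9; next total becomes 18; next final value -162
verdict: not equivalent; witness: base=3, step=-5, limit=-2


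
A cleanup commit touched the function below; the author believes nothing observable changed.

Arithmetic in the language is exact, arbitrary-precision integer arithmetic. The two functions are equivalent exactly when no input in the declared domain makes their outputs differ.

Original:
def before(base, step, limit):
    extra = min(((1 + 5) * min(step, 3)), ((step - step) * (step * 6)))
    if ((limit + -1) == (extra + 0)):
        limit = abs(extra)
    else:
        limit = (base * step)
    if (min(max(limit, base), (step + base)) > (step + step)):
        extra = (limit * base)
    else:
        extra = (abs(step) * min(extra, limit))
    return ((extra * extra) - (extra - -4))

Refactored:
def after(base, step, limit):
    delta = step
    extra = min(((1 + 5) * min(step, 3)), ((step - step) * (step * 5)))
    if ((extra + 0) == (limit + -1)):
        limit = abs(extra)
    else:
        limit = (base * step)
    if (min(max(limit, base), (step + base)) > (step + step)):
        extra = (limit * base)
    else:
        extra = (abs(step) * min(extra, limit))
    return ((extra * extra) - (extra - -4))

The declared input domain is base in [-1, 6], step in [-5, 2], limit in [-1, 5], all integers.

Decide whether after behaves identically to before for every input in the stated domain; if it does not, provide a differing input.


Although `6` became `5`, no input in the stated domain can expose it.
Spot check at base=6, step=0, limit=5 — before: extra=0, then ((limit + -1) == (extra + 0)) is false, then limit=0, then (min(max(limit, base), (step + base)) > (step + step)) is true, then extra=0, then returns -4. after: delta=0, then extra=0, then ((extra + 0) == (limit + -1)) is false, then limit=0, then (min(max(limit, base), (step + base)) > (step + step)) is true, then extra=0, then returns -4. Both give -4.
Sweeping the whole domain (448 inputs) finds no disagreement.
verdict: equivalent


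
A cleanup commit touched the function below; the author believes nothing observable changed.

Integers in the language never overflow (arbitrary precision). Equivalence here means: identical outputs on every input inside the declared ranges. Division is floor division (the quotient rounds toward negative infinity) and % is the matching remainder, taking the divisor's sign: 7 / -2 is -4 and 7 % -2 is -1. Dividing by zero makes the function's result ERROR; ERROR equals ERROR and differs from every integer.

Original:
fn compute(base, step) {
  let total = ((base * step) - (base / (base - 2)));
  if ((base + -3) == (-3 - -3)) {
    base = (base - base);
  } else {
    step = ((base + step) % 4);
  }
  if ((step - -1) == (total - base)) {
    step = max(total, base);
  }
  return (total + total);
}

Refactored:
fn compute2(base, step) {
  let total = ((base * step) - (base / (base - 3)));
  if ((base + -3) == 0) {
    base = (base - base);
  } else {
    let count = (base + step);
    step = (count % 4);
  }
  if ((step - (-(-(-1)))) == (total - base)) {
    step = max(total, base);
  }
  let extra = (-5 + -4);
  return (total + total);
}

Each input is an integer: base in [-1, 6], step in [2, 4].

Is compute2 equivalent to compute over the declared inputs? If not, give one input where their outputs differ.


There is a counterexample at base=2, step=2: ERROR on one side, 12 on the other.
compute: a zero divisor aborts: ERROR
compute2: total=6, then ((base + -3) == 0) is false, then count=4, then step=0, then ((step - (-(-(-1)))) == (total - base)) is false, then extra=-9, then returns 12
verdict: not equivalent; witness: base=2, step=2


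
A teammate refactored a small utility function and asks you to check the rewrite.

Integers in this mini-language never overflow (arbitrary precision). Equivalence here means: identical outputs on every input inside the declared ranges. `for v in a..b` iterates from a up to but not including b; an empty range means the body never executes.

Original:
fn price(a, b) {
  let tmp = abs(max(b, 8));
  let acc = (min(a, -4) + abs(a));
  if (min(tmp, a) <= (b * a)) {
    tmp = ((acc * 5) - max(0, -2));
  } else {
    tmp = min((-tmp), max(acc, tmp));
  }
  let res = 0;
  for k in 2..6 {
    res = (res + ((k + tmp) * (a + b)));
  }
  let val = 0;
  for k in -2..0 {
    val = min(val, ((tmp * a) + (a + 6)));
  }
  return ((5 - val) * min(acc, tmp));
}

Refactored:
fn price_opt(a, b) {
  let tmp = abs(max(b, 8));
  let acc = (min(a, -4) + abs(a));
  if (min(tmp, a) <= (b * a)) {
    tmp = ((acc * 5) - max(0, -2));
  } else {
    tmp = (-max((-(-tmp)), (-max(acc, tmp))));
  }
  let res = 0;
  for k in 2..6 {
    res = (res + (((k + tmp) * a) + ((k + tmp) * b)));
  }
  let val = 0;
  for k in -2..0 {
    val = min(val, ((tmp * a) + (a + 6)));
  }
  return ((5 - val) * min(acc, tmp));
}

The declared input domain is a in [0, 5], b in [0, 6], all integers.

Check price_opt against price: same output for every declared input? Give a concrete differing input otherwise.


The two versions differ — the changes include min/max/abs usage differs, plus arithmetic usage differs.
Spot check at a=0, b=2 — price: tmp=8, then acc=-4, then (min(tmp, a) <= (b * a)) is true, then tmp=-20, then res=0, then (k=2), then res=-36, then (k=3), then res=-70, then (k=4), then res=-102, then (k=5), then res=-132, then val=0, then (k=-2), then val=0, then (k=-1), then val=0, then returns -100. price_opt: tmp=8, then acc=-4, then (min(tmp, a) <= (b * a)) is true, then tmp=-20, then res=0, then (k=2), then res=-36, then (k=3), then res=-70, then (k=4), then res=-102, then (k=5), then res=-132, then val=0, then (k=-2), then val=0, then (k=-1), then val=0, then returns -100. Both give -100.
An exhaustive pass over the 42 declared inputs shows identical outputs.
verdict: equivalent


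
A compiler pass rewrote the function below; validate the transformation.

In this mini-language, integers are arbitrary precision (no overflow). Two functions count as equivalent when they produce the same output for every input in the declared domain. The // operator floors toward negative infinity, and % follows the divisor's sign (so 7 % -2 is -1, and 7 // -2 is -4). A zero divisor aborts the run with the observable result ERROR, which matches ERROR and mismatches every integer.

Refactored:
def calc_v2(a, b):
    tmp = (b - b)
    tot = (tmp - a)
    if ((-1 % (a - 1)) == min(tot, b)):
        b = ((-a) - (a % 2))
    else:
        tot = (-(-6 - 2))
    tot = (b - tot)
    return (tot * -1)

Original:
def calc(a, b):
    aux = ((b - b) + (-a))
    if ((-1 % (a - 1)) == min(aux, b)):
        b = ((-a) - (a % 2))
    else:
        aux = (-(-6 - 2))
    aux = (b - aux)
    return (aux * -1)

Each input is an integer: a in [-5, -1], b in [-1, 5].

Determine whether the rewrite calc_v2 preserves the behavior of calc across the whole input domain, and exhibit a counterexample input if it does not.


Comparing the listings, the differences include: local variable names differ; statement counts differ; arithmetic usage differs.
As a probe, take a=-3, b=3: calc runs aux := 3 | ((-1 % (a - 1)) == min(aux, b)): false | aux := 8 | aux := -5 | result 5; calc_v2 runs tmp := 0 | tot := 3 | ((-1 % (a - 1)) == min(tot, b)): false | tot := 8 | tot := -5 | result 5; both end at 5.
Checked all 35 inputs in the declared domain: the outputs agree on every one.
verdict: equivalent


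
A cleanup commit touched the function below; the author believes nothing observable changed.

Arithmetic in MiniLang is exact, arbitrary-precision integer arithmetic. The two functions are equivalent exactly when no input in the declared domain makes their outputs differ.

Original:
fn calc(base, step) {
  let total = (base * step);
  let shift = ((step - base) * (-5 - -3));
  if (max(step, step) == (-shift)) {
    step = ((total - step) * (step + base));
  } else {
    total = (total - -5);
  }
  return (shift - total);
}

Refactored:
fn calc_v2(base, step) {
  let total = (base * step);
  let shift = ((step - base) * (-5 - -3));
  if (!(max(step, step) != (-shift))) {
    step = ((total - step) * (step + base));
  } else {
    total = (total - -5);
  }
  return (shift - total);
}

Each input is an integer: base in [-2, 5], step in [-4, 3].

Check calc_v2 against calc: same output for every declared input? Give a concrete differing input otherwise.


Changes here: comparison usage differs; and boolean connective usage differs; the full 64-point sweep finds no disagreement.
verdict: equivalent


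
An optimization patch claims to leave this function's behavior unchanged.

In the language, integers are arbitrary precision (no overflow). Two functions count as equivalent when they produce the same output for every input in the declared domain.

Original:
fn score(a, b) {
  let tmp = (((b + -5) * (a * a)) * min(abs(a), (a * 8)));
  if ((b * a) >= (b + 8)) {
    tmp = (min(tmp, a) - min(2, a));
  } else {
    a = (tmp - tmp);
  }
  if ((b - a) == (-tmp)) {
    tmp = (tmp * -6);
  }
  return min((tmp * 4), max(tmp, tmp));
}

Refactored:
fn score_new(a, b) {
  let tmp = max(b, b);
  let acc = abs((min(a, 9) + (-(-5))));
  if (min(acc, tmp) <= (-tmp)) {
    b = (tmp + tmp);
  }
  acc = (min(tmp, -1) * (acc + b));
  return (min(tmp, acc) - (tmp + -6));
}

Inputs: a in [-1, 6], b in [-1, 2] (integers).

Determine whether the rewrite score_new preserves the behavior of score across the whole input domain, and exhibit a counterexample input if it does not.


Take a=-1, b=-1.
score: tmp=48, then ((b * a) >= (b + 8)) is false, then a=0, then ((b - a) == (-tmp)) is false, then returns 48
score_new: tmp=-1, then acc=4, then (min(acc, tmp) <= (-tmp)) is true, then b=-2, then acc=-2, then returns 5
48 against 5: the behavior changed.
verdict: not equivalent; witness: a=-1, b=-1


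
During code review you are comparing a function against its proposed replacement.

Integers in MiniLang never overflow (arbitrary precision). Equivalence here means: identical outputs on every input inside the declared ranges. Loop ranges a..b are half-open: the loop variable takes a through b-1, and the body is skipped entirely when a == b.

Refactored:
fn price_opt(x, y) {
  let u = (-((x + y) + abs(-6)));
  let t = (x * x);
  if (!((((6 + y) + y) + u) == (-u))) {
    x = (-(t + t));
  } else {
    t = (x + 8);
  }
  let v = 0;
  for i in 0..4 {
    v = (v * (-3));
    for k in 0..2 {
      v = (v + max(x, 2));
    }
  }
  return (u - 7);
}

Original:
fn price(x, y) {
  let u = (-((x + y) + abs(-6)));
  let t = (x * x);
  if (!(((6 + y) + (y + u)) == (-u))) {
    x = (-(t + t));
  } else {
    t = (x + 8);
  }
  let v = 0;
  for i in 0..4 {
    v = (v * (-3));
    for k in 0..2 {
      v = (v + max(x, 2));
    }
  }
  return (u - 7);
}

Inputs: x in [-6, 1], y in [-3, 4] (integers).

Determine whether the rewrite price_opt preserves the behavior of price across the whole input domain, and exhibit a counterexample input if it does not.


Equivalent — the differences include same computation, different form, yet no declared input distinguishes the two.
As a probe, take x=0, y=1: price runs u becomes -7; next t becomes 0; next (!(((6 + y) + (y + u)) == (-u))) evaluates to true; next x becomes 0; next v becomes 0; next at i=0:; next v becomes 0; next at k=0:; next v becomes 2; next at k=1:; next v becomes 4; next at i=1:; next v becomes -12; next at k=0:; next v becomes -10; next at k=1:; next v becomes -8; next at i=2:; next v becomes 24; next at k=0:; next v becomes 26; next at k=1:; next v becomes 28; next at i=3:; next v becomes -84; next at k=0:; next v becomes -82; next at k=1:; next v becomes -80; next final value -14; price_opt runs u becomes -7; next t becomes 0; next (!((((6 + y) + y) + u) == (-u))) evaluates to true; next x becomes 0; next v becomes 0; next at i=0:; next v becomes 0; next at k=0:; next v becomes 2; next at k=1:; next v becomes 4; next at i=1:; next v becomes -12; next at k=0:; next v becomes -10; next at k=1:; next v becomes -8; next at i=2:; next v becomes 24; next at k=0:; next v becomes 26; next at k=1:; next v becomes 28; next at i=3:; next v becomes -84; next at k=0:; next v becomes -82; next at k=1:; next v becomes -80; next final value -14; both end at -14.
Every one of the 64 inputs gives matching results.
verdict: equivalent


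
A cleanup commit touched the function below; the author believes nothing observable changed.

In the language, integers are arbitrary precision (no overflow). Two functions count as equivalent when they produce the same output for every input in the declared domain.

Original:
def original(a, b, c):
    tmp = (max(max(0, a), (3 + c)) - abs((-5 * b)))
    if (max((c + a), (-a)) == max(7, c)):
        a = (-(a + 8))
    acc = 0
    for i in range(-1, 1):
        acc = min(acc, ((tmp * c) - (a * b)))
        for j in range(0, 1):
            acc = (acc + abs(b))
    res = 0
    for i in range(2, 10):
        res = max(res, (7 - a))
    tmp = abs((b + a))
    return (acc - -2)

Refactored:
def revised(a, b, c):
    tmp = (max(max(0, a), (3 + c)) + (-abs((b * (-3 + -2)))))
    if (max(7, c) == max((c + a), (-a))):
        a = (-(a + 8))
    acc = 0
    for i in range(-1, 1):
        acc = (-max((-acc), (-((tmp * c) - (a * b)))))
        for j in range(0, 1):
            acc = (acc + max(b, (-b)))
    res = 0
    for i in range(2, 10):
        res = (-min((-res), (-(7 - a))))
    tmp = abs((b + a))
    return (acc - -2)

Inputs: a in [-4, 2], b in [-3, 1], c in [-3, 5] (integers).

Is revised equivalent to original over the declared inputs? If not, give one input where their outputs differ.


Behavior is preserved: although constant usage differs; and arithmetic usage differs; and min/max/abs usage differs, the outputs never diverge.
One worked example (a=-1, b=-1, c=3) — original: tmp = 1; (max((c + a), (-a)) == max(7, c)) -> false; acc = 0; [i=-1]; acc = 0; [j=0]; acc = 1; [i=0]; acc = 1; [j=0]; acc = 2; res = 0; [i=2]; res = 8; [i=3]; res = 8; [i=4]; res = 8; [i=5]; res = 8; [i=6]; res = 8; [i=7]; res = 8; [i=8]; res = 8; [i=9]; res = 8; tmp = 2; return 4; revised: tmp = 1; (max(7, c) == max((c + a), (-a))) -> false; acc = 0; [i=-1]; acc = 0; [j=0]; acc = 1; [i=0]; acc = 1; [j=0]; acc = 2; res = 0; [i=2]; res = 8; [i=3]; res = 8; [i=4]; res = 8; [i=5]; res = 8; [i=6]; res = 8; [i=7]; res = 8; [i=8]; res = 8; [i=9]; res = 8; tmp = 2; return 4; agreement on 4.
Checked all 315 inputs in the declared domain: the outputs agree on every one.
verdict: equivalent


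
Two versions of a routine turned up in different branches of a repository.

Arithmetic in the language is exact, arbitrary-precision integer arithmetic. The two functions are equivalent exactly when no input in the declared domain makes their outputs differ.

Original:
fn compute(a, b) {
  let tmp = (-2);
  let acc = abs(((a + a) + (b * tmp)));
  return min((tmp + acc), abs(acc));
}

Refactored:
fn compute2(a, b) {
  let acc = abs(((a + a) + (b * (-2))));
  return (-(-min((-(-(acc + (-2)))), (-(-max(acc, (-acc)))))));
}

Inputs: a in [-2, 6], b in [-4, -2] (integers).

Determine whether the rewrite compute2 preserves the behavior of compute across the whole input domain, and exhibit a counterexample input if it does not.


Side by side, the visible changes include: min/max/abs usage differs; statement counts differ; constant usage differs; local variable names differ.
One worked example (a=4, b=-4) — compute: tmp := -2 | acc := 16 | result 14; compute2: acc := 16 | result 14; agreement on 14.
An exhaustive pass over the 27 declared inputs shows identical outputs.
verdict: equivalent


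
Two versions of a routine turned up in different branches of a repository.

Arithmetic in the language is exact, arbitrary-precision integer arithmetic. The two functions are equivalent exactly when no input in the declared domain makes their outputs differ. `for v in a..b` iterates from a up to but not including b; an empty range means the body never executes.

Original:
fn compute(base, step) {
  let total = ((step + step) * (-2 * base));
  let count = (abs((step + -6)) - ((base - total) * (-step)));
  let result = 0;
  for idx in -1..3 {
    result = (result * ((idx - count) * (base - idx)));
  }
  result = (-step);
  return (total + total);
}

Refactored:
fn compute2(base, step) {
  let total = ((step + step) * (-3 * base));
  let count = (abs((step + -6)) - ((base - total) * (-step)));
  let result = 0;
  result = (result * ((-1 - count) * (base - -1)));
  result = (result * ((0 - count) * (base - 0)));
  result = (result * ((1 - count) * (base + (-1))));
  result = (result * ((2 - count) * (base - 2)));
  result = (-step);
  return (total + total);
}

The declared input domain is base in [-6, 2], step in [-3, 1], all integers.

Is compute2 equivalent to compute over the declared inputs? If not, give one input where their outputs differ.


Evaluate both at base=-6, step=-3.
compute: total = -72; count = -189; result = 0; [idx=-1]; result = 0; [idx=0]; result = 0; [idx=1]; result = 0; [idx=2]; result = 0; result = 3; return -144
compute2: total = -108; count = -297; result = 0; result = 0; result = 0; result = 0; result = 0; result = 3; return -216
-144 != -216, so the rewrite changes behavior.
verdict: not equivalent; witness: base=-6, step=-3


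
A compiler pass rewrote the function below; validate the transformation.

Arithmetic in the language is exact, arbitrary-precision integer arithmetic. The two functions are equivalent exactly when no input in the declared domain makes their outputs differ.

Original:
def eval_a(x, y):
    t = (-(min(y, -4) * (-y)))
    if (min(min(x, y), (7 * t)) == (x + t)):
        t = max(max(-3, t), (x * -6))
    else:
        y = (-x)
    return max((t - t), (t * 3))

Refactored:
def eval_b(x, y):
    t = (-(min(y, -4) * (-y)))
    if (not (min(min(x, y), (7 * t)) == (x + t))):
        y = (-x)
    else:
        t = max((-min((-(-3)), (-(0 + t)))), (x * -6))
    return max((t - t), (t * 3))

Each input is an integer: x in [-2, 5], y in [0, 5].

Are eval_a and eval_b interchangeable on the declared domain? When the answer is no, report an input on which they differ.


This is a faithful refactor — boolean connective usage differs, plus arithmetic usage differs, plus min/max/abs usage differs, plus constant usage differs, but the computed results match everywhere.
One worked example (x=2, y=0) — eval_a: t=0, then (min(min(x, y), (7 * t)) == (x + t)) is false, then y=-2, then returns 0; eval_b: t=0, then (not (min(min(x, y), (7 * t)) == (x + t))) is true, then y=-2, then returns 0; agreement on 0.
Across all 48 domain points the two functions coincide.
verdict: equivalent


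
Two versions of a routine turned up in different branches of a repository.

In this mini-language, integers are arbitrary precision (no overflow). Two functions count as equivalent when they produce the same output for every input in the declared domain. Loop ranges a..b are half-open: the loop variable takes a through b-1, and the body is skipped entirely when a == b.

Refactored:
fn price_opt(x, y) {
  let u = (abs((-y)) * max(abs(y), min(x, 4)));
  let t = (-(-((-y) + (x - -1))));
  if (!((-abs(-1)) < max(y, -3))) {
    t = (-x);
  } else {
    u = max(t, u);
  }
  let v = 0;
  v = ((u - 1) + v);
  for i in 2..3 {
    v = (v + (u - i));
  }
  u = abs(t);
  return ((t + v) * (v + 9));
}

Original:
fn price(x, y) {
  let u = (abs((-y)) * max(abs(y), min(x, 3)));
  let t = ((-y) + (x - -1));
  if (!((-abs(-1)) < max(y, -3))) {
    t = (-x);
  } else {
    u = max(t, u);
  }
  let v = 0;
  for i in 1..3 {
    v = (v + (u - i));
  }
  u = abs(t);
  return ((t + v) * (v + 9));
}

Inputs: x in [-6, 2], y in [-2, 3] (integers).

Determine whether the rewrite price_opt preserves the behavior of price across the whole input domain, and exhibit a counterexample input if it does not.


Equivalent. The suspicious edit (`3` became `4`) never changes the result for any input inside the declared domain.
Checked all 54 inputs in the declared domain: the outputs agree on every one.
One worked example (x=0, y=0) — price: u = 0; t = 1; (!((-abs(-1)) < max(y, -3))) -> false; u = 1; v = 0; [i=1]; v = 0; [i=2]; v = -1; u = 1; return 0; price_opt: u = 0; t = 1; (!((-abs(-1)) < max(y, -3))) -> false; u = 1; v = 0; v = 0; [i=2]; v = -1; u = 1; return 0; agreement on 0.
verdict: equivalent


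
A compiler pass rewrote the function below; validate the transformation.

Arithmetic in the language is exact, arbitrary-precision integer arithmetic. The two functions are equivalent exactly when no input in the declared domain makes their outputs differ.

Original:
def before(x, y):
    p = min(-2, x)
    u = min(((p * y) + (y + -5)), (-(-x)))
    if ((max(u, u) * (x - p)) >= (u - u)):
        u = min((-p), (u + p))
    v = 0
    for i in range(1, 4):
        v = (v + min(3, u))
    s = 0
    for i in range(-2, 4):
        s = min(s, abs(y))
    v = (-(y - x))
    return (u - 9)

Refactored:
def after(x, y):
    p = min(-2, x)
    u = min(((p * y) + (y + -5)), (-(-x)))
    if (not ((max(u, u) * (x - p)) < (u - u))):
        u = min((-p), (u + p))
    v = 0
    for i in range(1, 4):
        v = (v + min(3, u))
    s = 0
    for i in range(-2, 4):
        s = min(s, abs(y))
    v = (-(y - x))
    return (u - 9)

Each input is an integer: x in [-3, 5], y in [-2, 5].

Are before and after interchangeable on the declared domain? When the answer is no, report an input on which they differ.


Comparing the listings, the differences include: boolean connective usage differs, and comparison usage differs.
Spot check at x=-1, y=5 — before: p := -2 | u := -10 | ((max(u, u) * (x - p)) >= (u - u)): false | v := 0 | iter i=1: | v := -10 | iter i=2: | v := -20 | iter i=3: | v := -30 | s := 0 | iter i=-2: | s := 0 | iter i=-1: | s := 0 | iter i=0: | s := 0 | iter i=1: | s := 0 | iter i=2: | s := 0 | iter i=3: | s := 0 | v := -6 | result -19. after: p := -2 | u := -10 | (not ((max(u, u) * (x - p)) < (u - u))): false | v := 0 | iter i=1: | v := -10 | iter i=2: | v := -20 | iter i=3: | v := -30 | s := 0 | iter i=-2: | s := 0 | iter i=-1: | s := 0 | iter i=0: | s := 0 | iter i=1: | s := 0 | iter i=2: | s := 0 | iter i=3: | s := 0 | v := -6 | result -19. Both give -19.
Checked all 72 inputs in the declared domain: the outputs agree on every one.
verdict: equivalent


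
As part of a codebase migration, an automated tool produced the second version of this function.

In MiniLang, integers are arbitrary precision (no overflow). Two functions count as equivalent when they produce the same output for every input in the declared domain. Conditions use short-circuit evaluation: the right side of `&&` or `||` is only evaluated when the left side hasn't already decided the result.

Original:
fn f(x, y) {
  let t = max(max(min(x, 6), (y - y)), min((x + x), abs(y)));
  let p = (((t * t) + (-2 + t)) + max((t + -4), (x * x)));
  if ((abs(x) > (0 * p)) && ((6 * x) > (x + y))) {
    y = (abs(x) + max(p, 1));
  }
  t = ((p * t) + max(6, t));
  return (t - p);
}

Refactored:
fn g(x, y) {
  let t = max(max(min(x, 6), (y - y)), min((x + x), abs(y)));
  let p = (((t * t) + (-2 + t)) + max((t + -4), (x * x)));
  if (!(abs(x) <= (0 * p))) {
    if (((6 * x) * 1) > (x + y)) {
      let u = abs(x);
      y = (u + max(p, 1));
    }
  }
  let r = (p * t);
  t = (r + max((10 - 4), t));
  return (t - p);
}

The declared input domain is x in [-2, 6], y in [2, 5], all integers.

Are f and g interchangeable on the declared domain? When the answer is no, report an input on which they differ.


The two versions differ — the changes include boolean connective usage differs; and arithmetic usage differs; and local variable names differ; and branching structure differs; and statement counts differ; and constant usage differs; and comparison usage differs.
One worked example (x=0, y=5) — f: t=0, then p=-2, then ((abs(x) > (0 * p)) && ((6 * x) > (x + y))) is false, then t=6, then returns 8; g: t=0, then p=-2, then (!(abs(x) <= (0 * p))) is false, then r=0, then t=6, then returns 8; agreement on 8.
Across all 36 domain points the two functions coincide.
verdict: equivalent


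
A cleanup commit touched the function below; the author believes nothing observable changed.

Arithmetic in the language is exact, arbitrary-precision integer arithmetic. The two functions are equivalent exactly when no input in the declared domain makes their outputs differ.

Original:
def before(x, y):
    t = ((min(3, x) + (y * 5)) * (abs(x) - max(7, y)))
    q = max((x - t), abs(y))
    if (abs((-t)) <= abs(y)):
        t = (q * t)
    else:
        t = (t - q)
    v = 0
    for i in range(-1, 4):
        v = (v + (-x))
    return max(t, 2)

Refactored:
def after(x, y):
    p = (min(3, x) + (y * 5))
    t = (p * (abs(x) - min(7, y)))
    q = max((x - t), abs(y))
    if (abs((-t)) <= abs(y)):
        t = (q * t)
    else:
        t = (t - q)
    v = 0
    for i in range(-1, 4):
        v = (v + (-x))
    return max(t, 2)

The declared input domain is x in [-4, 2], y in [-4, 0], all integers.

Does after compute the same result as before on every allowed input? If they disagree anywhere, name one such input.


Input x=-4, y=-4: 68 from before versus 2 from after.
verdict: not equivalent; witness: x=-4, y=-4


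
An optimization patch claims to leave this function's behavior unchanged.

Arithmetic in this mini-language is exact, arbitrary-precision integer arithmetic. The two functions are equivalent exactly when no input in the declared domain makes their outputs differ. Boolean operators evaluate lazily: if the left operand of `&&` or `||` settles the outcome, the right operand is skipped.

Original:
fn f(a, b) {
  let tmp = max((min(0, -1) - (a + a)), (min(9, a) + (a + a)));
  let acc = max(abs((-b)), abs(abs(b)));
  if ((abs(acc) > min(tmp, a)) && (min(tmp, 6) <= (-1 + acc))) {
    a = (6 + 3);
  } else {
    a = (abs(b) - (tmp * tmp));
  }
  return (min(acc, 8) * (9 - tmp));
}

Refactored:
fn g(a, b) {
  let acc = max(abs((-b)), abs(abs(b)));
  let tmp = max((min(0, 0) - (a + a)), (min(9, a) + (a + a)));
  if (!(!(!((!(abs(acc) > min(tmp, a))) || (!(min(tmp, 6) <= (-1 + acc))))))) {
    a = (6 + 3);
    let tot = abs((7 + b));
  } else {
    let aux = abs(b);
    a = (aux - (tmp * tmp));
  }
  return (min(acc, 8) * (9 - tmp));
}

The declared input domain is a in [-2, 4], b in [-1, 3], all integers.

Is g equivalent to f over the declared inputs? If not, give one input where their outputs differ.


Try a=-2, b=-1.
f: tmp becomes 3; next acc becomes 1; next ((abs(acc) > min(tmp, a)) && (min(tmp, 6) <= (-1 + acc))) evaluates to false; next a becomes -8; next final value 6
g: acc becomes 1; next tmp becomes 4; next (!(!(!((!(abs(acc) > min(tmp, a))) || (!(min(tmp, 6) <= (-1 + acc))))))) evaluates to false; next aux becomes 1; next a becomes -15; next final value 5
6 != 5, so the rewrite changes behavior.
verdict: not equivalent; witness: a=-2, b=-1


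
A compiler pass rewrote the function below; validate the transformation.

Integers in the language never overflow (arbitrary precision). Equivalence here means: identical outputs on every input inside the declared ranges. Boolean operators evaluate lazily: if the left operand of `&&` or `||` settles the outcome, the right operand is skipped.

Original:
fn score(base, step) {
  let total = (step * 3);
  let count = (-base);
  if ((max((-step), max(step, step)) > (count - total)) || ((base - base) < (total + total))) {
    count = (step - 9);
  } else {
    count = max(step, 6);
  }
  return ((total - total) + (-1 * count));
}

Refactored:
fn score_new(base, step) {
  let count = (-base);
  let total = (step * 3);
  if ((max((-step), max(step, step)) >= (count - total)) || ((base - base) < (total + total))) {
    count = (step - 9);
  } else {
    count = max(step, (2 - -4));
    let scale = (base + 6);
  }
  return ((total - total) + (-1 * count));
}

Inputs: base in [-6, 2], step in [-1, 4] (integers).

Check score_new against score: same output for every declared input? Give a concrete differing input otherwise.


Try base=0, step=0.
score: total becomes 0; next count becomes 0; next ((max((-step), max(step, step)) > (count - total)) || ((base - base) < (total + total))) evaluates to false; next count becomes 6; next final value -6
score_new: count becomes 0; next total becomes 0; next ((max((-step), max(step, step)) >= (count - total)) || ((base - base) < (total + total))) evaluates to true; next count becomes -9; next final value 9
-6 vs 9 — the two versions disagree here.
verdict: not equivalent; witness: base=0, step=0


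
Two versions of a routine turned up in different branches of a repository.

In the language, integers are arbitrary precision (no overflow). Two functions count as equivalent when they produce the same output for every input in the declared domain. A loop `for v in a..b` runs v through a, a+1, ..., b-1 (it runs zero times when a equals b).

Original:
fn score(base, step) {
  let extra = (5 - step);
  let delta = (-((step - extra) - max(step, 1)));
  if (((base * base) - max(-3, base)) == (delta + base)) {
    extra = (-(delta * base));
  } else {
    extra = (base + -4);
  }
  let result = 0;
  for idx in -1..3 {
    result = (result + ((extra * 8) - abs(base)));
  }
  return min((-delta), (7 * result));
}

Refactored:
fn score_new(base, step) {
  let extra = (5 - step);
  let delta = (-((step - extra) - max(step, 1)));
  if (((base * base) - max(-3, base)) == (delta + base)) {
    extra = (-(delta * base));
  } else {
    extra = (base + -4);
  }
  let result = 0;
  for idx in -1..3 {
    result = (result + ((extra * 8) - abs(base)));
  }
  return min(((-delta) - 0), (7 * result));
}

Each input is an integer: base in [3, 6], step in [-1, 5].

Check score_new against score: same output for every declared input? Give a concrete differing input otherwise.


Differences: constant usage differs, arithmetic usage differs — yet all 28 inputs agree.
verdict: equivalent


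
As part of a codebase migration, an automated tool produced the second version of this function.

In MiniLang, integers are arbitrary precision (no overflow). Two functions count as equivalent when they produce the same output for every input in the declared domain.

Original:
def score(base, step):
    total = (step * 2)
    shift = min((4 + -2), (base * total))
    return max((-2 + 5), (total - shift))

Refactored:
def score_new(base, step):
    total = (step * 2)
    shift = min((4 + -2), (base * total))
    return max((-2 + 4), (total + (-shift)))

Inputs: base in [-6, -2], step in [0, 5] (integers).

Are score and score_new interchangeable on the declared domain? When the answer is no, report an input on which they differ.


base=-6, step=0 yields 3 from score but 2 from score_new.
verdict: not equivalent; witness: base=-6, step=0
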